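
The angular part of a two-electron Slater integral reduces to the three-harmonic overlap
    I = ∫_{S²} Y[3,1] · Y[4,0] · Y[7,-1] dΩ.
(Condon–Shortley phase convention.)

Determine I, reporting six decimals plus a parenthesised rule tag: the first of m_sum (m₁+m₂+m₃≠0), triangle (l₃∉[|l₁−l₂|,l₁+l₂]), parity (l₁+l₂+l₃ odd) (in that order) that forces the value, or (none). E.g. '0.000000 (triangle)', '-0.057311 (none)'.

-0.218337 (none)

m-sum 0 ✓  L=14 even ✓  1≤7≤7 ✓
Π(2lᵢ+1) = 7×9×15 = 945
triangle coeff Δ(3,4,7) = 1/45045
Σ_t [0,0]: t=0:+1/20736 = 1/20736
(3j)²=35/1287 [(3 4 7; 0 0 0)], sign=-1
Σ_t [0,0]: t=0:+1/27648 = 1/27648
(3j)²=10/429 [(3 4 7; 1 0 -1)], sign=+1
⇒ 4πI² = 12250/20449
I = (-1)√(12250/20449/(4π)) = -0.21833687
No selection rule forces the value: the integral is nonzero (none).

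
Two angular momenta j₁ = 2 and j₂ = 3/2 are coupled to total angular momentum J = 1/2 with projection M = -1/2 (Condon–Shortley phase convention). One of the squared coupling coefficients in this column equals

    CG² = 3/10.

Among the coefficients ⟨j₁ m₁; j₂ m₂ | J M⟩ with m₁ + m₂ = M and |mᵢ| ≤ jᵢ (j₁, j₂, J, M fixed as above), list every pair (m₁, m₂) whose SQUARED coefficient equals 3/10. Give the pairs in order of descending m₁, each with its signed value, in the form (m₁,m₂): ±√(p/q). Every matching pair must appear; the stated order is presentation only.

Admissible pairs with m₁+m₂ = M = -1/2: (-2,3/2), (-1,1/2), (0,-1/2), (1,-3/2)
  (m₁,m₂)=(1,-3/2): CG² = 1/10, CG = +√(1/10)
  (m₁,m₂)=(0,-1/2): CG² = 1/5, CG = −√(1/5)
  (m₁,m₂)=(-1,1/2): CG² = 3/10, CG = +√(3/10)   ← matches the target
  (m₁,m₂)=(-2,3/2): CG² = 2/5, CG = −√(2/5)
Pairs with CG² = 3/10: (-1,1/2): +√(3/10)

(-1,1/2): +√(3/10)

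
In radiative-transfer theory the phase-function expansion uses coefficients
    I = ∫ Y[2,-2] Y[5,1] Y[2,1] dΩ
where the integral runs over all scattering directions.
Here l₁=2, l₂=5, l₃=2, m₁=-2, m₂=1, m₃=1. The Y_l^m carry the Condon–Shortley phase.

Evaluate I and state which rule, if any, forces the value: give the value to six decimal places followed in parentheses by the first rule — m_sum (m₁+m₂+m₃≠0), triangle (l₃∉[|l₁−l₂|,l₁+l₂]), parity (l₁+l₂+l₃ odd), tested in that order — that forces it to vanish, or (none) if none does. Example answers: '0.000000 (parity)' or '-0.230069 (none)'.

|2−5|≤2≤2+5 violated ⇒ I = 0

0.000000 (triangle)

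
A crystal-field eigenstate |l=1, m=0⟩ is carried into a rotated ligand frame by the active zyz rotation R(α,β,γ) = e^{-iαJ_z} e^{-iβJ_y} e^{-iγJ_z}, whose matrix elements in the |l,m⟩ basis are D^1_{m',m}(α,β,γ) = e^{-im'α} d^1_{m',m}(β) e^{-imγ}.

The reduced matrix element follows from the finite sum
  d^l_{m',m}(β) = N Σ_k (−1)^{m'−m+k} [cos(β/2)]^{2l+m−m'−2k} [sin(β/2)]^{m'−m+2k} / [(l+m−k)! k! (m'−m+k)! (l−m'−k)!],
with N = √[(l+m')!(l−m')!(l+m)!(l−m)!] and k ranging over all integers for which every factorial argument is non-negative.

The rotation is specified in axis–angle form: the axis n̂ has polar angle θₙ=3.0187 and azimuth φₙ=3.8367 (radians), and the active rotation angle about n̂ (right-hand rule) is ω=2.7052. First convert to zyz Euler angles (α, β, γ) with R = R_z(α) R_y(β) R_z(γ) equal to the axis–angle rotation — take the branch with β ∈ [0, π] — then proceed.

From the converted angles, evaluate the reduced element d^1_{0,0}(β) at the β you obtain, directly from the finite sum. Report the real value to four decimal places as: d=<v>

d=0.9714

Axis–angle → zyz. n̂ = (sinθₙcosφₙ, sinθₙsinφₙ, cosθₙ) = (-0.094142, -0.078511, -0.992458), ω = 2.7052.
R = I cosω + sinω [n̂]ₓ + (1−cosω) n̂n̂ᵀ gives
  R = [-0.889387, +0.433575, +0.144924; -0.405396, -0.894532, +0.188326; +0.211293, +0.108744, +0.971355]
β = atan2(√(R₁₃²+R₂₃²), R₃₃) = 0.239929; α = atan2(R₂₃, R₁₃) mod 2π = 0.914909; γ = atan2(R₃₂, −R₃₁) mod 2π = 2.666287
d^1_{0,0}(β=0.2399) via the finite sum:
Half-angle: c=0.992813, s=0.119677. N=√(1·1·1·1)=1.000000
k: max(0,(0)−(0))=0 … min(1+(0),1−(0))=1
  k=0: (−1)^0·1.0000/(1)·0.9928^2·0.1197^0 = +0.985677
  k=1: (−1)^1·1.0000/(1)·0.9928^0·0.1197^2 = -0.014323
d^1_{0,0}(0.2399) = +0.985677 -0.014323 = +0.971355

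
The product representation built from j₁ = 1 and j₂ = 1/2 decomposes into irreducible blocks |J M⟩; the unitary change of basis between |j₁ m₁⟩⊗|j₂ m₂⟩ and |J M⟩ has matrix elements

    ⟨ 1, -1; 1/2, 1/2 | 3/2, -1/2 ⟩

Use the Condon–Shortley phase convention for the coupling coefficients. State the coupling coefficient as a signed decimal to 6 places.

+√(1/3) = +0.577350

√[4·0!2!1!/4! · 0!2!1!0!1!2!] = √(4/3)
  +(−1)^0/∏(0,0,2,1,0,0)! = 1/2  (running 1/2)
⟨..|..⟩ = √(4/3)·(1/2) = +0.577350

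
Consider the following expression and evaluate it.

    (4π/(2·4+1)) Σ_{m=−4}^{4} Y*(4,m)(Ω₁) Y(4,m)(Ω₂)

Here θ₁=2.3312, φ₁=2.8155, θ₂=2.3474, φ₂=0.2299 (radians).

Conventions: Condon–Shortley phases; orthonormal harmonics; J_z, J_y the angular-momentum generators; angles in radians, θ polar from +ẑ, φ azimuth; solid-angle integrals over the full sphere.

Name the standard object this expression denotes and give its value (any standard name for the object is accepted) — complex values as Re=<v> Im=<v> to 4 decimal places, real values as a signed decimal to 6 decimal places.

This sum is the spherical-harmonic addition theorem: it equals the Legendre polynomial P_l(cos γ) of the angle γ between the two directions.
Summing Y*_{l m}(θ₁,φ₁)·Y_{l m}(θ₂,φ₂) over m ∈ [−4, 4]; prefactor 4π/(2·4+1) = 1.396263:
  term(m=-4) = -0.008491-0.011096i   from Y*(Ω₁)=+0.032112-0.117662i, Y(Ω₂)=+0.069439-0.091116i
  term(m=-3) = +0.010137+0.103979i   from Y*(Ω₁)=+0.183252-0.272207i, Y(Ω₂)=-0.245604+0.202582i
  term(m=-2) = +0.075056-0.151945i   from Y*(Ω₁)=+0.324528-0.247828i, Y(Ω₂)=+0.371927-0.184178i
  term(m=-1) = -0.006765+0.004204i   from Y*(Ω₁)=+0.072759-0.024605i, Y(Ω₂)=-0.100966+0.023630i
  term(m=+0) = +0.123498+0.000000i   from Y*(Ω₁)=-0.354707-0.000000i, Y(Ω₂)=-0.348168+0.000000i
  term(m=+1) = -0.006765-0.004204i   from Y*(Ω₁)=-0.072759-0.024605i, Y(Ω₂)=+0.100966+0.023630i
  term(m=+2) = +0.075056+0.151945i   from Y*(Ω₁)=+0.324528+0.247828i, Y(Ω₂)=+0.371927+0.184178i
  term(m=+3) = +0.010137-0.103979i   from Y*(Ω₁)=-0.183252-0.272207i, Y(Ω₂)=+0.245604+0.202582i
  term(m=+4) = -0.008491+0.011096i   from Y*(Ω₁)=+0.032112+0.117662i, Y(Ω₂)=+0.069439+0.091116i
Total Σ_m = +0.263371+0.000000i. Multiply by 1.396263: +0.367736+0.000000i. P_4(cos γ) = 0.367736

Legendre polynomial (addition theorem), +0.367736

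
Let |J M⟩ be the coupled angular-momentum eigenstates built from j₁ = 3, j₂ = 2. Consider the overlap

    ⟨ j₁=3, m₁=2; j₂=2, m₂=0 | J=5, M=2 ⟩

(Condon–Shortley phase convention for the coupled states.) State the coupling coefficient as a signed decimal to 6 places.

+√(3/10) = +0.547723

triangle: 0!×6!×4!/11! = 17280/39916800
(j±m)!: 5!×1!×2!×2!×7!×3! = 14515200
prefactor² = (2J+1)×Δ×N² = 69120
  k=0: +1/(0!×0!×1!×2!×5!×2!) = 1/480
Σ = 1/480  ⇒  CG² = 69120×(1/480)² = 3/10
CG = +√(3/10) = +0.547723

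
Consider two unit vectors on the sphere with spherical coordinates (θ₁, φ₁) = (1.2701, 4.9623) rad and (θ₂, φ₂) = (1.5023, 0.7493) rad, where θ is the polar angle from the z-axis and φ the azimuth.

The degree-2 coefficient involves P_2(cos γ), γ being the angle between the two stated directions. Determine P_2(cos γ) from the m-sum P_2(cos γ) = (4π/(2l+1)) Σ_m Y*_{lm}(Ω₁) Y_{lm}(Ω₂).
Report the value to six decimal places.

-0.214781

Term-by-term m-sum for l=2 (normalisation 4π/5 = 2.513274):
  [-2]  conj(Y_{2,-2})(Ω₁) = (-0.309280, -0.168889) ; Y_{2,-2}(Ω₂) = (0.027733, -0.383463) ; Δ = (-0.073340, 0.113914)
  [-1]  conj(Y_{2,-1})(Ω₁) = (0.054051, -0.211761) ; Y_{2,-1}(Ω₂) = (0.038623, -0.035930) ; Δ = (-0.005521, -0.010121)
  [+0]  conj(Y_{2,0})(Ω₁) = (-0.232388, -0.000000) ; Y_{2,0}(Ω₂) = (-0.310959, 0.000000) ; Δ = (0.072263, 0.000000)
  [+1]  conj(Y_{2,1})(Ω₁) = (-0.054051, -0.211761) ; Y_{2,1}(Ω₂) = (-0.038623, -0.035930) ; Δ = (-0.005521, 0.010121)
  [+2]  conj(Y_{2,2})(Ω₁) = (-0.309280, 0.168889) ; Y_{2,2}(Ω₂) = (0.027733, 0.383463) ; Δ = (-0.073340, -0.113914)
Accumulated sum (-0.085459, 0.000000); after 4π/(2l+1) scaling, (-0.214781, 0.000000) ⇒ P_2 = -0.214781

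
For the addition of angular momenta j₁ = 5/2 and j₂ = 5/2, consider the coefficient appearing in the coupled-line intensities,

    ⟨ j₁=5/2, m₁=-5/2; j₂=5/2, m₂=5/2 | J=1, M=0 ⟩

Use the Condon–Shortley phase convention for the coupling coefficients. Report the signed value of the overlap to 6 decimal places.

+0.597614

triangle: 4!×1!×1!/7! = 24/5040
(j±m)!: 0!×5!×5!×0!×1!×1! = 14400
prefactor² = (2J+1)×Δ×N² = 1440/7
  k=4: +1/(4!×0!×1!×1!×0!×0!) = 1/24
Σ = 1/24  ⇒  CG² = 1440/7×(1/24)² = 5/14
CG = +√(5/14) = +0.597614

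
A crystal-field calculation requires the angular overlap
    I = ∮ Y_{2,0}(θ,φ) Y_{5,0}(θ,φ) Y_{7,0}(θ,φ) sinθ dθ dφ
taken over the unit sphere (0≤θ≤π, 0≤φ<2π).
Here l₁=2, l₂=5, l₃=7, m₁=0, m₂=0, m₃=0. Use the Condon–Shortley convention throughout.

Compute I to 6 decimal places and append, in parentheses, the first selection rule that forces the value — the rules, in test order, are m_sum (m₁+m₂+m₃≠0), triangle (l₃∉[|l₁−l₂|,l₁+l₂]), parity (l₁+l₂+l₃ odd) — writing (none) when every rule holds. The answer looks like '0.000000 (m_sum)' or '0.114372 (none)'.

Rules hold: Σm=0, L=14 even, 3≤7≤7.
N = 5·11·15 = 825
Δ = 0!·4!·10!/15! = 1/15015
Racah Σ t=0..0: t=0:+1/57600 = 1/57600
⇒ 3j(2 5 7; 0 0 0)² = 21/715, sgn -1
(m-triple is (0,0,0) — same symbol as above.)
4πI² = N·(3j₀)²·(3jₘ)² = 1323/1859
I = +1·√(0.711673/4π) = 0.23797717
No selection rule forces the value: the integral is nonzero (none).

0.237977 (none)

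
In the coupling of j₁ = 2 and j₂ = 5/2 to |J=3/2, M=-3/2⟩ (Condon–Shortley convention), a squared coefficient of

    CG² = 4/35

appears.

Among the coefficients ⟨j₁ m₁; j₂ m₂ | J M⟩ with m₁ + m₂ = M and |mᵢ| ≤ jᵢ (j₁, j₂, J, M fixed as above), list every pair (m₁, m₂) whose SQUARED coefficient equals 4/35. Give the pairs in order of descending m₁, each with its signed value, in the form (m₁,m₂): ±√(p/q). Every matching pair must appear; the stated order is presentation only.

(-2,1/2): −√(4/35)

Admissible pairs with m₁+m₂ = M = -3/2: (-2,1/2), (-1,-1/2), (0,-3/2), (1,-5/2)
  (m₁,m₂)=(1,-5/2): CG² = 2/7, CG = +√(2/7)
  (m₁,m₂)=(0,-3/2): CG² = 12/35, CG = −√(12/35)
  (m₁,m₂)=(-1,-1/2): CG² = 9/35, CG = +√(9/35)
  (m₁,m₂)=(-2,1/2): CG² = 4/35, CG = −√(4/35)   ← matches the target
Pairs with CG² = 4/35: (-2,1/2): −√(4/35)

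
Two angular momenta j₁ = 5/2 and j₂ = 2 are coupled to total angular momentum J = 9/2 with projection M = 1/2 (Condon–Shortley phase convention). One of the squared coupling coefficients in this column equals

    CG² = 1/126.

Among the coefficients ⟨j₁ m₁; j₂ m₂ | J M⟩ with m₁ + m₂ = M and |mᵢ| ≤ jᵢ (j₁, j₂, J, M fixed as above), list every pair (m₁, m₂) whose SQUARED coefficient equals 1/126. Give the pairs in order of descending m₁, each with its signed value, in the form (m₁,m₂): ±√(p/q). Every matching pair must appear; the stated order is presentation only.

Admissible pairs with m₁+m₂ = M = 1/2: (-3/2,2), (-1/2,1), (1/2,0), (3/2,-1), (5/2,-2)
  (m₁,m₂)=(5/2,-2): CG² = 1/126, CG = +√(1/126)   ← matches the target
  (m₁,m₂)=(3/2,-1): CG² = 10/63, CG = +√(10/63)
  (m₁,m₂)=(1/2,0): CG² = 10/21, CG = +√(10/21)
  (m₁,m₂)=(-1/2,1): CG² = 20/63, CG = +√(20/63)
  (m₁,m₂)=(-3/2,2): CG² = 5/126, CG = +√(5/126)
Pairs with CG² = 1/126: (5/2,-2): +√(1/126)

(5/2,-2): +√(1/126)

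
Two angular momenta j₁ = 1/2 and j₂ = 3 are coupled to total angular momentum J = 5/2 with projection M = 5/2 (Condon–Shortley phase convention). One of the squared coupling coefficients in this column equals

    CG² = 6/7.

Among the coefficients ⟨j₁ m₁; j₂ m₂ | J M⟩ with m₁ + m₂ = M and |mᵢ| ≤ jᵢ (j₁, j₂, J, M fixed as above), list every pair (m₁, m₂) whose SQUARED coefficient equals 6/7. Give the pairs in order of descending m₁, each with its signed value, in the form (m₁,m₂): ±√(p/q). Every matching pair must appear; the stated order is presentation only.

(-1/2,3): −√(6/7)

Admissible pairs with m₁+m₂ = M = 5/2: (-1/2,3), (1/2,2)
  (m₁,m₂)=(1/2,2): CG² = 1/7, CG = +√(1/7)
  (m₁,m₂)=(-1/2,3): CG² = 6/7, CG = −√(6/7)   ← matches the target
Pairs with CG² = 6/7: (-1/2,3): −√(6/7)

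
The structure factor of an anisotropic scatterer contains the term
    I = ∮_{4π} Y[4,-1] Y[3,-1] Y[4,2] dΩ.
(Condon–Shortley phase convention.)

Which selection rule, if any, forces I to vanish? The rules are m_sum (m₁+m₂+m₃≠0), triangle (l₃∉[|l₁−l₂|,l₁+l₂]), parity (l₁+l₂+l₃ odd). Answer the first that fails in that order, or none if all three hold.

parity

Σmᵢ = 0  ✓
l₃∈[|l₁−l₂|,l₁+l₂]=[1,7], have l₃=4  ✓
Σlᵢ = 11 ⇒ odd  ✗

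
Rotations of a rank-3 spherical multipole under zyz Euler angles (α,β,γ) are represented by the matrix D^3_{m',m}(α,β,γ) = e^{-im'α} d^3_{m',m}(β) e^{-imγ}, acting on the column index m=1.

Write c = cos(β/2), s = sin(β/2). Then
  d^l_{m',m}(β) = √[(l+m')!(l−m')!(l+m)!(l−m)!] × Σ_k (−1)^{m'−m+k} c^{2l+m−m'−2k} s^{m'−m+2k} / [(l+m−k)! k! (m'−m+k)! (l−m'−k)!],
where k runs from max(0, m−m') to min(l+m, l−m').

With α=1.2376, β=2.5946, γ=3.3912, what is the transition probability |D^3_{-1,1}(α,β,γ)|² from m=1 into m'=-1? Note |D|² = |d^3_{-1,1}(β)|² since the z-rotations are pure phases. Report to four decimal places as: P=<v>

First d^3_{-1,1}(β=2.5946), then the phase factors e^{-i(-1)α} and e^{-i(1)γ}:
With c≡cos(β/2)=0.270099 and s≡sin(β/2)=0.962832, N=[2·24·24·2]^{1/2}=48.000000
k∈{2,3,4} keeps every argument non-negative
  k=2: (−1)^0·48.0000/(8)·0.2701^4·0.9628^2 = +0.029604
  k=3: (−1)^1·48.0000/(6)·0.2701^2·0.9628^4 = -0.501580
  k=4: (−1)^2·48.0000/(48)·0.2701^0·0.9628^6 = +0.796717
d^3_{-1,1}(2.5946) = +0.029604 -0.501580 +0.796717 = +0.324741
|D^3_{-1,1}|² = |d^3_{-1,1}(β)|² = (+0.324741)² = 0.105457 (the z-rotation phases have unit modulus)

P=0.1055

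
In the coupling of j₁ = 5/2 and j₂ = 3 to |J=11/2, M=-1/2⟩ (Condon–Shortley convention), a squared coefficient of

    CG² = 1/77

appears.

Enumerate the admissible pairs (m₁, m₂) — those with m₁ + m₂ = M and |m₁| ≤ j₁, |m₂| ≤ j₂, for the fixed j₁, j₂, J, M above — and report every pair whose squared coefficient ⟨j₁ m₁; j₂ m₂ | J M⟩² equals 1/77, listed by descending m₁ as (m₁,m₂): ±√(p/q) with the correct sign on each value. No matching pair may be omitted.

Admissible pairs with m₁+m₂ = M = -1/2: (-5/2,2), (-3/2,1), (-1/2,0), (1/2,-1), (3/2,-2), (5/2,-3)
  (m₁,m₂)=(5/2,-3): CG² = 1/462, CG = +√(1/462)
  (m₁,m₂)=(3/2,-2): CG² = 5/77, CG = +√(5/77)
  (m₁,m₂)=(1/2,-1): CG² = 25/77, CG = +√(25/77)
  (m₁,m₂)=(-1/2,0): CG² = 100/231, CG = +√(100/231)
  (m₁,m₂)=(-3/2,1): CG² = 25/154, CG = +√(25/154)
  (m₁,m₂)=(-5/2,2): CG² = 1/77, CG = +√(1/77)   ← matches the target
Pairs with CG² = 1/77: (-5/2,2): +√(1/77)

(-5/2,2): +√(1/77)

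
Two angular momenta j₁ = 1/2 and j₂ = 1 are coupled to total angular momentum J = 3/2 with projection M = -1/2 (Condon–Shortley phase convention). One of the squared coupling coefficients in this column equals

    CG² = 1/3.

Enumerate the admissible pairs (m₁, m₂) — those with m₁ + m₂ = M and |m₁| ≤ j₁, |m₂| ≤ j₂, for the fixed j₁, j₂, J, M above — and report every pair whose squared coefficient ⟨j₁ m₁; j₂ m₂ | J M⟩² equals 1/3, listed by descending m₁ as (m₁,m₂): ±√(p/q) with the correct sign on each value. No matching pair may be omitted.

Admissible pairs with m₁+m₂ = M = -1/2: (-1/2,0), (1/2,-1)
  (m₁,m₂)=(1/2,-1): CG² = 1/3, CG = +√(1/3)   ← matches the target
  (m₁,m₂)=(-1/2,0): CG² = 2/3, CG = +√(2/3)
Pairs with CG² = 1/3: (1/2,-1): +√(1/3)

(1/2,-1): +√(1/3)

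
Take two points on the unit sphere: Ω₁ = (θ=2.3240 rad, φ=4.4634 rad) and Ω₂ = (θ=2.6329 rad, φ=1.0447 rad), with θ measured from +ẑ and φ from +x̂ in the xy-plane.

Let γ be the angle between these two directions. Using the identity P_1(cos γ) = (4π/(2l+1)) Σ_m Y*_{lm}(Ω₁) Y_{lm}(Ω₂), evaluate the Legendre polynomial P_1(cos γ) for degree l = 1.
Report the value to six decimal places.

Term-by-term m-sum for l=1 (normalisation 4π/3 = 4.188790):
  [-1]  conj(Y_{1,-1})(Ω₁) = -0.06211 - 0.24427j ; Y_{1,-1}(Ω₂) = 0.08450 - 0.14551j ; Δ = -0.04079 - 0.01160j
  [+0]  conj(Y_{1,0})(Ω₁) = -0.33419 + 0.00000j ; Y_{1,0}(Ω₂) = -0.42674 + 0.00000j ; Δ = 0.14261 + 0.00000j
  [+1]  conj(Y_{1,1})(Ω₁) = 0.06211 - 0.24427j ; Y_{1,1}(Ω₂) = -0.08450 - 0.14551j ; Δ = -0.04079 + 0.01160j
Σ over m = 0.06103 + 0.00000j; ×(4π/3) → 0.25564 + 0.00000j. Real part: 0.255636

0.255636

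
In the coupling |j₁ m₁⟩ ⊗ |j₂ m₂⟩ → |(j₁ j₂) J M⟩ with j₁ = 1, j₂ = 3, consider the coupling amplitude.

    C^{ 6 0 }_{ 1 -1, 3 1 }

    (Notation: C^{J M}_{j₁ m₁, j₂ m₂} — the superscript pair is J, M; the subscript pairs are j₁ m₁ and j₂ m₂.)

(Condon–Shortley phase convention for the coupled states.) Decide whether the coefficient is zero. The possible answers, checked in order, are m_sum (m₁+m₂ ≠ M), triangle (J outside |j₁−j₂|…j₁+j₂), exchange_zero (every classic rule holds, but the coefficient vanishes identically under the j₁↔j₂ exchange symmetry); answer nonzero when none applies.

triangle

m-sum: m₁+m₂ = -1+1 = 0, M = 0  ✓
triangle: need |j₁−j₂| ≤ J ≤ j₁+j₂, i.e. J ∈ [2, 4]; J = 6 is outside ✗ ⇒ coefficient is 0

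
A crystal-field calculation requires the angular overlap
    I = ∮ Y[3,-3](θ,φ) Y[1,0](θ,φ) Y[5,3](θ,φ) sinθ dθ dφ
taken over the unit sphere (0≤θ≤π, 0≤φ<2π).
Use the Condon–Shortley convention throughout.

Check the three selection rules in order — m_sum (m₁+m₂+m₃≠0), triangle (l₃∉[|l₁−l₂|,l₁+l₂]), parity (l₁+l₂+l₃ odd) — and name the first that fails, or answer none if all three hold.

m₁+m₂+m₃ = -3 + 0 + 3 = 0  ✓
triangle: need |l₁−l₂| ≤ l₃ ≤ l₁+l₂ = [2,4]; l₃=5 is outside  ✗
parity: l₁+l₂+l₃ = 9 is odd

triangle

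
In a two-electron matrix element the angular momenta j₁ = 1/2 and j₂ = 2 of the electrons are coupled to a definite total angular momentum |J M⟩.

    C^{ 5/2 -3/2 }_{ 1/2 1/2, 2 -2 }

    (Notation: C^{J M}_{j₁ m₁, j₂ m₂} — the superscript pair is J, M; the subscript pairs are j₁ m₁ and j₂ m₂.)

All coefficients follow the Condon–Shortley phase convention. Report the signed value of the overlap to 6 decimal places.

+0.447214

j₁+j₂−J=0  J+j₁−j₂=1  J−j₁+j₂=4  j₁+j₂+J+1=6
(j₁±m₁, j₂±m₂, J±M) = (1,0,0,4,1,4)
P² = 576/5
sum k=0..0:
  [0] +1/24 = 1/24
S = 1/24
C² = P²·S² = 1/5 ; C = +0.447214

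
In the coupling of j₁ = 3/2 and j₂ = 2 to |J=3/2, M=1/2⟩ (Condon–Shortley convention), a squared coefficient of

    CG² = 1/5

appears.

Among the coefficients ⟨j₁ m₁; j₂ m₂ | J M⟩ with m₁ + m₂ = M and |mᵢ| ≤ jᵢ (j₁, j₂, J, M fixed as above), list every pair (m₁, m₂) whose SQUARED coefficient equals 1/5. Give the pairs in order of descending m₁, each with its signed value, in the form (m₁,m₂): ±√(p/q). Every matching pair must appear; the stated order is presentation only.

(1/2,0): −√(1/5)

Admissible pairs with m₁+m₂ = M = 1/2: (-3/2,2), (-1/2,1), (1/2,0), (3/2,-1)
  (m₁,m₂)=(3/2,-1): CG² = 2/5, CG = +√(2/5)
  (m₁,m₂)=(1/2,0): CG² = 1/5, CG = −√(1/5)   ← matches the target
  (m₁,m₂)=(-1/2,1): CG² = 0/1, CG = 0
  (m₁,m₂)=(-3/2,2): CG² = 2/5, CG = +√(2/5)
Pairs with CG² = 1/5: (1/2,0): −√(1/5)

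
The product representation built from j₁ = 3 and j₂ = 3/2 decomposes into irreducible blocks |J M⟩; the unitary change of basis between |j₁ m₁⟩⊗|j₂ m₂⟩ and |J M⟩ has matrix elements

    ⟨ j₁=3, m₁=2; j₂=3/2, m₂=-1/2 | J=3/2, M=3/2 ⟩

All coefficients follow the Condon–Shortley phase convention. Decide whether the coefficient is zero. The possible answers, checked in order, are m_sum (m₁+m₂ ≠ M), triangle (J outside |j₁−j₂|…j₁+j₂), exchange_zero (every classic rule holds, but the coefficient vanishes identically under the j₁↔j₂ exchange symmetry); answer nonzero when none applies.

m-sum: m₁+m₂ = 2+(-1/2) = 3/2, M = 3/2  ✓
triangle: |j₁−j₂| = 3/2 ≤ J = 3/2 ≤ j₁+j₂ = 9/2  ✓
exchange: j₁≠j₂ or m₁≠m₂ — the exchange symmetry imposes no constraint here
value check: CG = −√(2/7) = -0.534522 ≠ 0

nonzero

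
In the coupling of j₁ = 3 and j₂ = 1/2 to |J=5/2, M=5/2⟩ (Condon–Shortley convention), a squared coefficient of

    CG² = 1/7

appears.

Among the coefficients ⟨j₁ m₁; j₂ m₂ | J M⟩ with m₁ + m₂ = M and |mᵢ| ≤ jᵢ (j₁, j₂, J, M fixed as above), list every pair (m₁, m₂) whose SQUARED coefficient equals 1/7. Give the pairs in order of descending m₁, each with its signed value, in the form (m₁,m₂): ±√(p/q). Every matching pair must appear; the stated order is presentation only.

Admissible pairs with m₁+m₂ = M = 5/2: (2,1/2), (3,-1/2)
  (m₁,m₂)=(3,-1/2): CG² = 6/7, CG = +√(6/7)
  (m₁,m₂)=(2,1/2): CG² = 1/7, CG = −√(1/7)   ← matches the target
Pairs with CG² = 1/7: (2,1/2): −√(1/7)

(2,1/2): −√(1/7)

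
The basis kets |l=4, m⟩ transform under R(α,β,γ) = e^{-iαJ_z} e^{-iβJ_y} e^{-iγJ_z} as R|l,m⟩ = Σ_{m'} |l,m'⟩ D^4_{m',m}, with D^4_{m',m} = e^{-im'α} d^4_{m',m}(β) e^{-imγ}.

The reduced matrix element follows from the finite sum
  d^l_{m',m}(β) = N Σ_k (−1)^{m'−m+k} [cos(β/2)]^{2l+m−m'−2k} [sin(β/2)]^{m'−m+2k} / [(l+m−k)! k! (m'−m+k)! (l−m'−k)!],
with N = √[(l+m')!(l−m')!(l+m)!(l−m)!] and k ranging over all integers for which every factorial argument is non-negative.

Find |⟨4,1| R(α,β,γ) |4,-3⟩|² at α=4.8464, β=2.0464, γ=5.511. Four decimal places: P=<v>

Split into d^4_{1,-3}(β=2.0464) × two z-phases.
With c≡cos(β/2)=0.520637 and s≡sin(β/2)=0.853778, N=[120·6·1·5040]^{1/2}=1904.940944
Admissible k: 0..1 (factorial args all ≥0)
  k=0: (−1)^4·1904.9409/(144)·0.5206^4·0.8538^4 = +0.516462
  k=1: (−1)^5·1904.9409/(240)·0.5206^2·0.8538^6 = -0.833318
d^4_{1,-3}(2.0464) = +0.516462 -0.833318 = -0.316856
|D^4_{1,-3}|² = |d^4_{1,-3}(β)|² = (-0.316856)² = 0.100398 (the z-rotation phases have unit modulus)

P=0.1004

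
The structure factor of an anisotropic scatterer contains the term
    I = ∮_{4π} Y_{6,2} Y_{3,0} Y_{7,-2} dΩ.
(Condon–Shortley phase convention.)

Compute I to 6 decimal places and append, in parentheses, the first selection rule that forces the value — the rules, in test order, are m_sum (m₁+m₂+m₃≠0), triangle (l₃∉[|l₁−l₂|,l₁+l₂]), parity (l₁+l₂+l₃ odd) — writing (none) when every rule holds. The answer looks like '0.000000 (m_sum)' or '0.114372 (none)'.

0.080527 (none)

Checks pass: Σm=0; 16 even; l₃=7∈[3,9].
(2·6+1)(2·3+1)(2·7+1) = 1365
Δ: 2! 10! 4! / 17! → 1/2042040
sum: t=0:+1/207360 t=1:−1/57600 t=2:+1/207360 = -1/129600
3j²(6 3 7; 0 0 0) = Δ·Π!·Σ² = 168/12155  (sign +1)
sum: t=0:+1/207360 t=1:−1/120960 t=2:+1/967680 = -1/414720
3j²(6 3 7; 2 0 -2) = Δ·Π!·Σ² = 21/4862  (sign +1)
combine: 4πI² = 1365·168/12155·21/4862 = 37044/454597
take √, sign +1: I = 0.08052685
No selection rule forces the value: the integral is nonzero (none).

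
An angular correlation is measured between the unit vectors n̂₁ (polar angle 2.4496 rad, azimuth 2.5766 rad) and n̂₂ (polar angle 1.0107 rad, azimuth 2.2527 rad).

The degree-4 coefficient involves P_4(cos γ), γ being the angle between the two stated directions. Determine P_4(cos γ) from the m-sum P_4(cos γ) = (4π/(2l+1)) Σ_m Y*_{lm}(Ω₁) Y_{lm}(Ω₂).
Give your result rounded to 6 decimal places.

0.335403

Addition theorem: P_4(cos γ) = (4π/9) Σ_m Y*_{lm}(Ω₁) Y_{lm}(Ω₂), m = −4…4:
  m=-4: (-0.04665 - 0.05661j) × (-0.20872 - 0.09171j) = 0.00454 + 0.01609j  (running Σ = 0.00454 + 0.01609j)
  m=-3: (-0.03101 - 0.24844j) × (0.35961 - 0.18490j) = -0.05709 - 0.08361j  (running Σ = -0.05254 - 0.06751j)
  m=-2: (0.18305 - 0.38801j) × (-0.04815 + 0.22927j) = 0.08015 + 0.06065j  (running Σ = 0.02760 - 0.00686j)
  m=-1: (0.22576 - 0.14312j) × (0.13746 + 0.16933j) = 0.05527 + 0.01855j  (running Σ = 0.08287 + 0.01169j)
  m=0: (-0.26276 + 0.00000j) × (-0.28342 + 0.00000j) = 0.07447 + 0.00000j  (running Σ = 0.15734 + 0.01169j)
  m=1: (-0.22576 - 0.14312j) × (-0.13746 + 0.16933j) = 0.05527 - 0.01855j  (running Σ = 0.21261 - 0.00686j)
  m=2: (0.18305 + 0.38801j) × (-0.04815 - 0.22927j) = 0.08015 - 0.06065j  (running Σ = 0.29276 - 0.06751j)
  m=3: (0.03101 - 0.24844j) × (-0.35961 - 0.18490j) = -0.05709 + 0.08361j  (running Σ = 0.23567 + 0.01609j)
  m=4: (-0.04665 + 0.05661j) × (-0.20872 + 0.09171j) = 0.00454 - 0.01609j  (running Σ = 0.24021 + 0.00000j)
Accumulated sum 0.24021 + 0.00000j; after 4π/(2l+1) scaling, 0.33540 + 0.00000j ⇒ P_4 = 0.335403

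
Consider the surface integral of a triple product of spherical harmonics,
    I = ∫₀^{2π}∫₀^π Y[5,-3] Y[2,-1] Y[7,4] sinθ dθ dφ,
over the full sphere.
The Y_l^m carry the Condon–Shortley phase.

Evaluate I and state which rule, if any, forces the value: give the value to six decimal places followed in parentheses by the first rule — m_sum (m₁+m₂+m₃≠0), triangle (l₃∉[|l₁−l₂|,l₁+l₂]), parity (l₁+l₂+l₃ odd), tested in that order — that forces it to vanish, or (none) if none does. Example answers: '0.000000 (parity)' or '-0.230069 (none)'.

Checks pass: Σm=0; 14 even; l₃=7∈[3,7].
(2·5+1)(2·2+1)(2·7+1) = 825
Δ: 0! 10! 4! / 15! → 1/15015
sum: t=0:+1/57600 = 1/57600
3j²(5 2 7; 0 0 0) = Δ·Π!·Σ² = 21/715  (sign -1)
sum: t=0:+1/483840 = 1/483840
3j²(5 2 7; -3 -1 4) = Δ·Π!·Σ² = 3/91  (sign -1)
combine: 4πI² = 825·21/715·3/91 = 135/169
take √, sign +1: I = 0.25212656
No selection rule forces the value: the integral is nonzero (none).

0.252127 (none)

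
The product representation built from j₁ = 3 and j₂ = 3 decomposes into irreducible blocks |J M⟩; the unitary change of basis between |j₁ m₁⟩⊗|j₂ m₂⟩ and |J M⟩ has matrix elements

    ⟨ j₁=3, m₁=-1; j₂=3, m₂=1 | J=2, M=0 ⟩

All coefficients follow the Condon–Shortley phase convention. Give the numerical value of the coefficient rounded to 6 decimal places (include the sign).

j₁+j₂−J=4  J+j₁−j₂=2  J−j₁+j₂=2  j₁+j₂+J+1=9
(j₁±m₁, j₂±m₂, J±M) = (2,4,4,2,2,2)
P² = 256/21
sum k=2..4:
  [2] +1/16 = 1/16
  [3] −1/6 = -1/6
  [4] +1/96 = 1/96
S = -3/32
C² = P²·S² = 3/28 ; C = -0.327327

−√(3/28) ≈ -0.327327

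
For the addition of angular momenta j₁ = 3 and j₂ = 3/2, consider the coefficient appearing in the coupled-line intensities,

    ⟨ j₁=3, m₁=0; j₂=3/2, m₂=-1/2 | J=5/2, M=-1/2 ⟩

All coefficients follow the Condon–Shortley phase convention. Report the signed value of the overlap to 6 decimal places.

√[6·2!4!1!/8! · 3!3!1!2!2!3!] = √(216/35)
  +(−1)^0/∏(0,2,3,1,1,0)! = 1/12  (running 1/12)
  +(−1)^1/∏(1,1,2,0,2,1)! = -1/4  (running -1/6)
⟨..|..⟩ = √(216/35)·(-1/6) = -0.414039

−√(6/35) ≈ -0.414039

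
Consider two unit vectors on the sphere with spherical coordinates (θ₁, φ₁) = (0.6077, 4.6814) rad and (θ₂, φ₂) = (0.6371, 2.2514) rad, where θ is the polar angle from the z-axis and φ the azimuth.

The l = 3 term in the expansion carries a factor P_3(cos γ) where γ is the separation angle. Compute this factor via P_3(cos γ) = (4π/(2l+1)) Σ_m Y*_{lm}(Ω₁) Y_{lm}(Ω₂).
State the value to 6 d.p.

Addition theorem: P_3(cos γ) = (4π/7) Σ_m Y*_{lm}(Ω₁) Y_{lm}(Ω₂), m = −3…3:
  [-3]  conj(Y_{3,-3})(Ω₁) = (0.007210, 0.077331) ; Y_{3,-3}(Ω₂) = (0.078263, -0.039855) ; Δ = (0.003646, 0.005765)
  [-2]  conj(Y_{3,-2})(Ω₁) = (-0.273009, 0.016942) ; Y_{3,-2}(Ω₂) = (-0.060482, 0.284339) ; Δ = (0.011695, -0.078652)
  [-1]  conj(Y_{3,-1})(Ω₁) = (-0.013550, -0.437108) ; Y_{3,-1}(Ω₂) = (-0.269855, -0.333294) ; Δ = (-0.142029, 0.122472)
  [+0]  conj(Y_{3,0})(Ω₁) = (0.113326, -0.000000) ; Y_{3,0}(Ω₂) = (0.069193, 0.000000) ; Δ = (0.007841, 0.000000)
  [+1]  conj(Y_{3,1})(Ω₁) = (0.013550, -0.437108) ; Y_{3,1}(Ω₂) = (0.269855, -0.333294) ; Δ = (-0.142029, -0.122472)
  [+2]  conj(Y_{3,2})(Ω₁) = (-0.273009, -0.016942) ; Y_{3,2}(Ω₂) = (-0.060482, -0.284339) ; Δ = (0.011695, 0.078652)
  [+3]  conj(Y_{3,3})(Ω₁) = (-0.007210, 0.077331) ; Y_{3,3}(Ω₂) = (-0.078263, -0.039855) ; Δ = (0.003646, -0.005765)
Accumulated sum (-0.245534, -0.000000); after 4π/(2l+1) scaling, (-0.440782, -0.000000) ⇒ P_3 = -0.440782

-0.440782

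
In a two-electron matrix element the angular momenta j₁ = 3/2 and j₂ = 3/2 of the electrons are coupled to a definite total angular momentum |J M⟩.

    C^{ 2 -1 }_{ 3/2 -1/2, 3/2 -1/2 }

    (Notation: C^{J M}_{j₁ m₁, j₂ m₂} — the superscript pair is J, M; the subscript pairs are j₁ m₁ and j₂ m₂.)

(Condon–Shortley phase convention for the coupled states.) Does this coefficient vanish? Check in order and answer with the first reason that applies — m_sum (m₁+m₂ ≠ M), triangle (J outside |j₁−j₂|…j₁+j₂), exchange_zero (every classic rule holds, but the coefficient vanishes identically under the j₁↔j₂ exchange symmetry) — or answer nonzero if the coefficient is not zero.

m-sum: m₁+m₂ = -1/2+(-1/2) = -1, M = -1  ✓
triangle: |j₁−j₂| = 0 ≤ J = 2 ≤ j₁+j₂ = 3  ✓
exchange: j₁=j₂ and m₁=m₂, and (−1)^(j₁+j₂−J) = (−1)^1 = −1 forces ⟨j₁m₁;j₂m₂|JM⟩ = −⟨j₂m₂;j₁m₁|JM⟩ = −⟨j₁m₁;j₂m₂|JM⟩ ⇒ the coefficient vanishes identically
Racah sum check: Σ_k collapses to 0 ⇒ CG = 0

exchange_zero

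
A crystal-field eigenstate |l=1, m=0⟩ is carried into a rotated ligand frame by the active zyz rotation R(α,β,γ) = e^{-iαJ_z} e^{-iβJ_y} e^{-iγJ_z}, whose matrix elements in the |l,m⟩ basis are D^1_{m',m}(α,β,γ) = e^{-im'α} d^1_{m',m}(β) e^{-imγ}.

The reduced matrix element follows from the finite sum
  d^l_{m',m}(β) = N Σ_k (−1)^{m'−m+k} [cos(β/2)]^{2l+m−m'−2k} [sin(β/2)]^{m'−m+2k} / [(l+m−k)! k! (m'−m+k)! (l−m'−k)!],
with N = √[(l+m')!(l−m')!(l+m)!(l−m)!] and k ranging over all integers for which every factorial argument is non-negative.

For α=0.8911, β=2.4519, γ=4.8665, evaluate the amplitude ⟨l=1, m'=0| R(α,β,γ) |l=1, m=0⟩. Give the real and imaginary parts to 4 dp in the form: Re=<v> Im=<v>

First d^1_{0,0}(β=2.4519), then the phase factors e^{-i(0)α} and e^{-i(0)γ}:
With c≡cos(β/2)=0.338052 and s≡sin(β/2)=0.941127, N=[1·1·1·1]^{1/2}=1.000000
k: max(0,(0)−(0))=0 … min(1+(0),1−(0))=1
  k=0: (−1)^0·1.0000/(1)·0.3381^2·0.9411^0 = +0.114279
  k=1: (−1)^1·1.0000/(1)·0.3381^0·0.9411^2 = -0.885721
d^1_{0,0}(2.4519) = +0.114279 -0.885721 = -0.771442
Phases: e^{-i·(0)·0.8911}=+1.000000+0.000000i, e^{-i·(0)·4.8665}=+1.000000+0.000000i ⇒ D=-0.771442+0.000000i

Re=-0.7714 Im=0.0000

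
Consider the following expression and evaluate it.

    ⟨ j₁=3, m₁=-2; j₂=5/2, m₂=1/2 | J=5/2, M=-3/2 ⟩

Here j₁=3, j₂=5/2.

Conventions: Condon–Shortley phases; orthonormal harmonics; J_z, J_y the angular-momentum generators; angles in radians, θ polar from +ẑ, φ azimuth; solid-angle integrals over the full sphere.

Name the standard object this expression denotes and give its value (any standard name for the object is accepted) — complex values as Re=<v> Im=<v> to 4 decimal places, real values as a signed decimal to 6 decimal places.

Clebsch–Gordan coefficient, +√(1/14) ≈ +0.267261

This is a Clebsch–Gordan (vector-coupling) coefficient.
triangle: 3!×3!×2!/9! = 72/362880
(j±m)!: 1!×5!×3!×2!×1!×4! = 34560
prefactor² = (2J+1)×Δ×N² = 288/7
  k=2: +1/(2!×1!×3!×1!×0!×1!) = 1/12
  k=3: −1/(3!×0!×2!×0!×1!×2!) = -1/24
Σ = 1/24  ⇒  CG² = 288/7×(1/24)² = 1/14
CG = +√(1/14) = +0.267261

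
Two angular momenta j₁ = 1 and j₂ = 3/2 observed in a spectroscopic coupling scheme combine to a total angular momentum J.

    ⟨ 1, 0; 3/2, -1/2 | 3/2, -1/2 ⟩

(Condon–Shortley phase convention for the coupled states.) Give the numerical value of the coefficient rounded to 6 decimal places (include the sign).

√[4·1!1!2!/5! · 1!1!1!2!1!2!] = √(4/15)
  +(−1)^0/∏(0,1,1,1,0,1)! = 1  (running 1)
  +(−1)^1/∏(1,0,0,0,1,2)! = -1/2  (running 1/2)
⟨..|..⟩ = √(4/15)·(1/2) = +0.258199

+√(1/15) = +0.258199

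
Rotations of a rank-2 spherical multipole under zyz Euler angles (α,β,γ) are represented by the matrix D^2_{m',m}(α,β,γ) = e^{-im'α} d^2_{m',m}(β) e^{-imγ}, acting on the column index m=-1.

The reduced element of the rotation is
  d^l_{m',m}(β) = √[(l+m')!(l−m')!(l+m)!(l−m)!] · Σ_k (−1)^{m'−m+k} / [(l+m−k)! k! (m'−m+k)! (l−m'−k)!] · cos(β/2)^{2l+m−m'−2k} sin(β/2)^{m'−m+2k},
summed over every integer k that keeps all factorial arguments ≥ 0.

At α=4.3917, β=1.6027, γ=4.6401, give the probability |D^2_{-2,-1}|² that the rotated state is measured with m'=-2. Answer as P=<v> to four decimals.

P=0.2341

First d^2_{-2,-1}(β=1.6027), then the phase factors e^{-i(-2)α} and e^{-i(-1)γ}:
With c≡cos(β/2)=0.695738 and s≡sin(β/2)=0.718296, N=[1·24·1·6]^{1/2}=12.000000
k: max(0,(-1)−(-2))=1 … min(2+(-1),2−(-2))=1
  k=1: (−1)^0·12.0000/(6)·0.6957^3·0.7183^1 = +0.483805
d^2_{-2,-1}(1.6027) = +0.483805
|D^2_{-2,-1}|² = |d^2_{-2,-1}(β)|² = (+0.483805)² = 0.234067 (the z-rotation phases have unit modulus)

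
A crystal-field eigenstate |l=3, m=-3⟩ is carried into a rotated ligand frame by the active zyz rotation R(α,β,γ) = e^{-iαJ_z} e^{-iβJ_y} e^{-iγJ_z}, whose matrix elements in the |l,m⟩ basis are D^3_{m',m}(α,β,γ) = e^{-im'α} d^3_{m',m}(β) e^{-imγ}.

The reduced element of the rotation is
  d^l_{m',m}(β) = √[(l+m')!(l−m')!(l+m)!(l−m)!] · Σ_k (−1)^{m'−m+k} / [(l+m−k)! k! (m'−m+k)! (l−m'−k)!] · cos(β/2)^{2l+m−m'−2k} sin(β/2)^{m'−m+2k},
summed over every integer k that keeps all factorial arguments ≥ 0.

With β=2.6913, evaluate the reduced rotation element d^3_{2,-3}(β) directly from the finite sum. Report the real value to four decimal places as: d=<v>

d^3_{2,-3}(β=2.6913) via the finite sum:
c=cos(2.691300/2)=0.223249, s=sin(2.691300/2)=0.974761; N=√[120·1·1·720]=293.938769
Admissible k: 0..0 (factorial args all ≥0)
  k=0: (−1)^5·293.9388/(120)·0.2232^1·0.9748^5 = -0.481235
d^3_{2,-3}(2.6913) = -0.481235

d=-0.4812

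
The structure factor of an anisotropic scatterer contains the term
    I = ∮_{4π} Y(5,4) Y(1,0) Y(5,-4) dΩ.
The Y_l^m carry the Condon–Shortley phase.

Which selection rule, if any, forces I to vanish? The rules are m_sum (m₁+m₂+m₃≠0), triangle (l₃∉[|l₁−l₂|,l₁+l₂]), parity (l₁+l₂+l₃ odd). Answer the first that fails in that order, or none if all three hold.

m₁+m₂+m₃ = 4 + 0 − 4 = 0  ✓
triangle: |5−1|=4 ≤ l₃=5 ≤ 5+1=6  ✓
parity: l₁+l₂+l₃ = 11 is odd  ✗

parity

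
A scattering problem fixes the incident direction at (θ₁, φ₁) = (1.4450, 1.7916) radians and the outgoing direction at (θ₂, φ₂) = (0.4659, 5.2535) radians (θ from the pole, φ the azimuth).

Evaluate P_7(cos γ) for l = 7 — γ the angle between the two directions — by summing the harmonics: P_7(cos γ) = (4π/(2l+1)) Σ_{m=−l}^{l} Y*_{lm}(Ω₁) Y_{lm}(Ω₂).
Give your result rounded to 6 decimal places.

0.206714

Addition theorem: P_7(cos γ) = (4π/15) Σ_m Y*_{lm}(Ω₁) Y_{lm}(Ω₂), m = −7…7:
  m=-7: Y*=(0.472878, -0.011905)  Y=(0.001112, 0.001474)  product (0.000543, 0.000684)
  m=-6: Y*=(-0.054503, -0.217093)  Y=(0.013662, -0.001441)  product (-0.001057, -0.002887)
  m=-5: Y*=(0.250485, -0.126224)  Y=(0.026584, -0.057054)  product (-0.000543, -0.017647)
  m=-4: Y*=(-0.158248, -0.192685)  Y=(-0.110178, -0.163263)  product (-0.014023, 0.047066)
  m=-3: Y*=(0.132650, -0.170070)  Y=(-0.414919, 0.021819)  product (-0.051328, 0.073459)
  m=-2: Y*=(-0.232386, -0.109859)  Y=(-0.242378, 0.455977)  product (0.106419, -0.079335)
  m=-1: Y*=(0.041579, -0.185239)  Y=(0.082012, 0.136473)  product (0.028690, -0.009517)
  m=+0: Y*=(-0.258830, -0.000000)  Y=(-0.422459, 0.000000)  product (0.109345, 0.000000)
  m=+1: Y*=(-0.041579, -0.185239)  Y=(-0.082012, 0.136473)  product (0.028690, 0.009517)
  m=+2: Y*=(-0.232386, 0.109859)  Y=(-0.242378, -0.455977)  product (0.106419, 0.079335)
  m=+3: Y*=(-0.132650, -0.170070)  Y=(0.414919, 0.021819)  product (-0.051328, -0.073459)
  m=+4: Y*=(-0.158248, 0.192685)  Y=(-0.110178, 0.163263)  product (-0.014023, -0.047066)
  m=+5: Y*=(-0.250485, -0.126224)  Y=(-0.026584, -0.057054)  product (-0.000543, 0.017647)
  m=+6: Y*=(-0.054503, 0.217093)  Y=(0.013662, 0.001441)  product (-0.001057, 0.002887)
  m=+7: Y*=(-0.472878, -0.011905)  Y=(-0.001112, 0.001474)  product (0.000543, -0.000684)
Total Σ_m = (0.246747, -0.000000). Multiply by 0.837758: (0.206714, -0.000000). P_7(cos γ) = 0.206714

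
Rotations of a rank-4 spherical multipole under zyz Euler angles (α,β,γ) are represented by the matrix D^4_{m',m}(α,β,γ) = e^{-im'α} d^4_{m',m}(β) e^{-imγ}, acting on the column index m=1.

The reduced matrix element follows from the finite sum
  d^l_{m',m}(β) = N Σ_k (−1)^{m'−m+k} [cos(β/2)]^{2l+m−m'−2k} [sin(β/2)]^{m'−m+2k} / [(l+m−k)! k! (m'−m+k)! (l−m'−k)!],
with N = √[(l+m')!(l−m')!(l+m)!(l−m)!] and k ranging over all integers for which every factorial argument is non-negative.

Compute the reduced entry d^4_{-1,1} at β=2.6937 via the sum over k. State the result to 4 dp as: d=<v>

d^4_{-1,1}(β=2.6937) via the finite sum:
c=cos(2.693700/2)=0.222079, s=sin(2.693700/2)=0.975029; N=√[6·120·120·6]=720.000000
The bounds max(0,m−m')=2 and min(l+m,l−m')=5 give 4 terms
  k=2: (−1)^0·720.0000/(72)·0.2221^6·0.9750^2 = +0.001140
  k=3: (−1)^1·720.0000/(24)·0.2221^4·0.9750^4 = -0.065951
  k=4: (−1)^2·720.0000/(48)·0.2221^2·0.9750^6 = +0.635640
  k=5: (−1)^3·720.0000/(720)·0.2221^0·0.9750^8 = -0.816844
d^4_{-1,1}(2.6937) = +0.001140 -0.065951 +0.635640 -0.816844 = -0.246015

d=-0.2460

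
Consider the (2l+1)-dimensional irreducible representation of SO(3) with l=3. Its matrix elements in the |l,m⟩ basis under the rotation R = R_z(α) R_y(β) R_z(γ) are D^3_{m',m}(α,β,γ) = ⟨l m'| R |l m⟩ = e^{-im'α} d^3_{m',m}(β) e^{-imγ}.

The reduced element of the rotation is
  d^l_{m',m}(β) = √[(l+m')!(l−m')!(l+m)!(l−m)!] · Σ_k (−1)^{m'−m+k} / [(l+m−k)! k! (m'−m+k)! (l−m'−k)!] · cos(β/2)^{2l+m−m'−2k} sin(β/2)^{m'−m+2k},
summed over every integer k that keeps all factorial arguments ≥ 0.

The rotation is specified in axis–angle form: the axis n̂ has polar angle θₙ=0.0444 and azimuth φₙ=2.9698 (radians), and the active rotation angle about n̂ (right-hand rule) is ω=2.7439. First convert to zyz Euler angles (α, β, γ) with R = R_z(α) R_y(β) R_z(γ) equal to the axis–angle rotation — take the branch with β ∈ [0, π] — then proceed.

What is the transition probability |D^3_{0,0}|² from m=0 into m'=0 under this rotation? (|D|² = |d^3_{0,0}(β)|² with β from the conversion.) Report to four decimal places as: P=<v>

Axis–angle → zyz. n̂ = (sinθₙcosφₙ, sinθₙsinφₙ, cosθₙ) = (-0.043732, +0.007588, +0.999014), ω = 2.7439.
R = I cosω + sinω [n̂]ₓ + (1−cosω) n̂n̂ᵀ gives
  R = [-0.918281, -0.387548, -0.081030; +0.386273, -0.921846, +0.031506; -0.086907, -0.002368, +0.996214]
β = atan2(√(R₁₃²+R₂₃²), R₃₃) = 0.087049; α = atan2(R₂₃, R₁₃) mod 2π = 2.770763; γ = atan2(R₃₂, −R₃₁) mod 2π = 6.255941
First d^3_{0,0}(β=0.0870), then the phase factors e^{-i(0)α} and e^{-i(0)γ}:
With c≡cos(β/2)=0.999053 and s≡sin(β/2)=0.043511, N=[6·6·6·6]^{1/2}=36.000000
The bounds max(0,m−m')=0 and min(l+m,l−m')=3 give 4 terms
  k=0: (−1)^0·36.0000/(36)·0.9991^6·0.0435^0 = +0.994331
  k=1: (−1)^1·36.0000/(4)·0.9991^4·0.0435^2 = -0.016974
  k=2: (−1)^2·36.0000/(4)·0.9991^2·0.0435^4 = +0.000032
  k=3: (−1)^3·36.0000/(36)·0.9991^0·0.0435^6 = -0.000000
d^3_{0,0}(0.0870) = +0.994331 -0.016974 +0.000032 -0.000000 = +0.977389
|D^3_{0,0}|² = |d^3_{0,0}(β)|² = (+0.977389)² = 0.955289 (the z-rotation phases have unit modulus)

P=0.9553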